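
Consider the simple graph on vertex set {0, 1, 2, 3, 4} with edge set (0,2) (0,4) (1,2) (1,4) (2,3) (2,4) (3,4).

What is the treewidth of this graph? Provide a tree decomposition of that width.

Every bag has size at most 3, so the width is 3 − 1 = 2 and tw(G) ≤ 2. Conversely, {0, 2, 4} is a clique of size 3, and the vertices of any clique must share a bag in every tree decomposition; so some bag has ≥ 3 vertices and tw(G) ≥ 2. The upper and lower bounds meet at 2, so that is the treewidth.

Treewidth 2.
Bags: B1 = {1, 2, 4}  B2 = {0, 2, 4}  B3 = {2, 3, 4}
Tree: B1–B2, B1–B3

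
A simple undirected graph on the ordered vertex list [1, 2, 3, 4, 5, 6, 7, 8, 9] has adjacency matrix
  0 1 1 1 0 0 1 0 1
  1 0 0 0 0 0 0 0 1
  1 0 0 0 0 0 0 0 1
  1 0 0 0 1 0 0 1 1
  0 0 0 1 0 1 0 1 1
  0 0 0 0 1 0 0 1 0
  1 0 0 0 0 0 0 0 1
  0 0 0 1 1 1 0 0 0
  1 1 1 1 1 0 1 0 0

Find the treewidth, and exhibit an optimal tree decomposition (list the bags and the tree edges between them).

Treewidth 2.
One optimal decomposition is:
Bags: B1 = {4, 5, 9}  B2 = {4, 5, 8}  B3 = {5, 6, 8}  B4 = {1, 4, 9}  B5 = {1, 2, 9}  B6 = {1, 7, 9}  B7 = {1, 3, 9}
Tree: B1–B2, B2–B3, B1–B4, B4–B5, B5–B6, B6–B7

The largest bag has 3 vertices, giving width 2; this decomposition certifies tw(G) ≤ 2. For the lower bound, the 3 vertices {4, 5, 8} are pairwise adjacent, and any tree decomposition puts a clique entirely inside one bag — forcing width ≥ 2. Hence tw(G) = 2 exactly.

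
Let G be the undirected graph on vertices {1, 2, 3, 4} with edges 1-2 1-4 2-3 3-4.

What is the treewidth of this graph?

A width-2 tree decomposition is:
Bags: B1 = {1, 2, 3}  B2 = {1, 3, 4}
Tree: B1–B2
The largest bag has 3 vertices, giving width 2; this decomposition certifies tw(G) ≤ 2. For the lower bound, G contains the cycle 1–2–3–4–1, so G is not a forest; only forests have treewidth ≤ 1, hence tw(G) ≥ 2. The upper and lower bounds meet at 2, so that is the treewidth.

2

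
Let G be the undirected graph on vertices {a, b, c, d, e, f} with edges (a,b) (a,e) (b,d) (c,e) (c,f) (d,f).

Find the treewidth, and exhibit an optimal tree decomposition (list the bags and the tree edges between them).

Treewidth 2.
One optimal decomposition is:
Bags: B1 = {a, b, d}  B2 = {a, d, e}  B3 = {c, d, e}  B4 = {c, d, f}
Tree: B1–B2, B2–B3, B3–B4

Every bag has size at most 3, so the width is 3 − 1 = 2 and tw(G) ≤ 2. Since d–b–a–e–c–f–d is a cycle in G, G is not acyclic. Forests are exactly the graphs of treewidth ≤ 1, so tw(G) ≥ 2. Combining the bounds, tw(G) = 2.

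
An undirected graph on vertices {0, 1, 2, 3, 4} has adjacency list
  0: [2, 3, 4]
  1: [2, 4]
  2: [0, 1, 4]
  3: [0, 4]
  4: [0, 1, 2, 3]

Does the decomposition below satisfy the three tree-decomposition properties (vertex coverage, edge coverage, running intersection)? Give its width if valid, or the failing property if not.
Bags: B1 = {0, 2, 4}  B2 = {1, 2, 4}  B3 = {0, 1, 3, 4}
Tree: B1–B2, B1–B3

A tree decomposition must satisfy three properties: every vertex lies in some bag; for every edge, both endpoints lie together in some bag; and for every vertex, the bags containing it form a connected subtree. Here bags containing vertex 1 are not connected in the tree, so the decomposition is invalid.

No — bags containing vertex 1 are not connected in the tree.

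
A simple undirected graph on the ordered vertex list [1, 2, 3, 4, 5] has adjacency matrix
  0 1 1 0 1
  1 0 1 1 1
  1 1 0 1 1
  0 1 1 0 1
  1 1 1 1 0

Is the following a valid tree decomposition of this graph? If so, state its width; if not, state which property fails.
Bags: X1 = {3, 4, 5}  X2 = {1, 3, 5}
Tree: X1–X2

No — vertex 2 appears in no bag.

A tree decomposition must satisfy three properties: every vertex lies in some bag; for every edge, both endpoints lie together in some bag; and for every vertex, the bags containing it form a connected subtree. Here vertex 2 appears in no bag, so the decomposition is invalid.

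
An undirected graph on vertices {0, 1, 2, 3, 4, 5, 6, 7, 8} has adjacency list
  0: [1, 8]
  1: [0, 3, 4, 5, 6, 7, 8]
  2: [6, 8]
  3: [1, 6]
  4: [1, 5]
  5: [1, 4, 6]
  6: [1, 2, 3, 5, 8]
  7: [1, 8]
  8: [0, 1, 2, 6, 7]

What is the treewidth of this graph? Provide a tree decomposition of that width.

The largest bag has 3 vertices, giving width 2; this decomposition certifies tw(G) ≤ 2. Conversely, {0, 1, 8} is a clique of size 3, and the vertices of any clique must share a bag in every tree decomposition; so some bag has ≥ 3 vertices and tw(G) ≥ 2. The upper and lower bounds meet at 2, so that is the treewidth.

Treewidth 2.
One such decomposition:
Bags: B1 = {1, 6, 8}  B2 = {1, 5, 6}  B3 = {1, 4, 5}  B4 = {0, 1, 8}  B5 = {1, 3, 6}  B6 = {2, 6, 8}  B7 = {1, 7, 8}
Tree: B1–B2, B2–B3, B1–B4, B2–B5, B1–B6, B4–B7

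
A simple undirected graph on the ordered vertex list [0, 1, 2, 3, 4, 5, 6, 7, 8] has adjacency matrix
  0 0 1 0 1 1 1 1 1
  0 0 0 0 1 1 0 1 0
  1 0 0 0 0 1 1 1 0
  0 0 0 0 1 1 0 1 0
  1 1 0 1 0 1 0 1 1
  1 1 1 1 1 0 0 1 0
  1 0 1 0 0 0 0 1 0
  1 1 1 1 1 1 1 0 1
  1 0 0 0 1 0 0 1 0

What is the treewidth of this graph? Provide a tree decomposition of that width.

Each bag holds 4 vertices, so the decomposition has width 3, which upper-bounds the treewidth. On the other hand G contains the 4-clique {0, 4, 7, 8}. A clique must lie in a single bag of any decomposition, so no decomposition can have width below 3. Therefore the treewidth is 3.

Treewidth 3.
Bags: B1 = {3, 4, 5, 7}  B2 = {0, 4, 5, 7}  B3 = {0, 4, 7, 8}  B4 = {0, 2, 5, 7}  B5 = {1, 4, 5, 7}  B6 = {0, 2, 6, 7}
Tree: B1–B2, B2–B3, B2–B4, B1–B5, B4–B6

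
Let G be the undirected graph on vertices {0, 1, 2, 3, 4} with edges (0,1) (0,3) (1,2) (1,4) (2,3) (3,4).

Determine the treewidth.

2

A width-2 tree decomposition is:
Bags: B1 = {1, 2, 3}  B2 = {1, 3, 4}  B3 = {0, 1, 3}
Tree: B1–B2, B2–B3
Each bag holds 3 vertices, so the decomposition has width 2, which upper-bounds the treewidth. Since 1–2–3–4–1 is a cycle in G, G is not acyclic. Forests are exactly the graphs of treewidth ≤ 1, so tw(G) ≥ 2. Hence tw(G) = 2 exactly.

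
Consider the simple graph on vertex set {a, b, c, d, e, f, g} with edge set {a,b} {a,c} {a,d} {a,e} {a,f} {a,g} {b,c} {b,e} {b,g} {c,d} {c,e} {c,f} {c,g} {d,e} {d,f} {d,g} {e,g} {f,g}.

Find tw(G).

4

A width-4 tree decomposition is:
Bags: B1 = {a, c, d, e, g}  B2 = {a, b, c, e, g}  B3 = {a, c, d, f, g}
Tree: B1–B2, B1–B3
Each bag holds 5 vertices, so the decomposition has width 4, which upper-bounds the treewidth. Conversely, {a, c, d, e, g} is a clique of size 5, and the vertices of any clique must share a bag in every tree decomposition; so some bag has ≥ 5 vertices and tw(G) ≥ 4. Combining the bounds, tw(G) = 4.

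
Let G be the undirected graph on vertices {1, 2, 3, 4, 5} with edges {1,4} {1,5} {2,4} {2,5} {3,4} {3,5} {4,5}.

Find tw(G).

A width-2 tree decomposition is:
Bags: B1 = {1, 4, 5}  B2 = {3, 4, 5}  B3 = {2, 4, 5}
Tree: B1–B2, B1–B3
Each bag holds 3 vertices, so the decomposition has width 2, which upper-bounds the treewidth. On the other hand G contains the 3-clique {1, 4, 5}. A clique must lie in a single bag of any decomposition, so no decomposition can have width below 2. Therefore the treewidth is 2.

2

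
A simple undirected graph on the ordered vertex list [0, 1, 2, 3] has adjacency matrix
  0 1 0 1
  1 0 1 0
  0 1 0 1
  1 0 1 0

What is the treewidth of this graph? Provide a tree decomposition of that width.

Treewidth 2.
Bags: B1 = {0, 2, 3}  B2 = {0, 1, 2}
Tree: B1–B2

Each bag holds 3 vertices, so the decomposition has width 2, which upper-bounds the treewidth. For the lower bound, G contains the cycle 2–3–0–1–2, so G is not a forest; only forests have treewidth ≤ 1, hence tw(G) ≥ 2. Hence tw(G) = 2 exactly.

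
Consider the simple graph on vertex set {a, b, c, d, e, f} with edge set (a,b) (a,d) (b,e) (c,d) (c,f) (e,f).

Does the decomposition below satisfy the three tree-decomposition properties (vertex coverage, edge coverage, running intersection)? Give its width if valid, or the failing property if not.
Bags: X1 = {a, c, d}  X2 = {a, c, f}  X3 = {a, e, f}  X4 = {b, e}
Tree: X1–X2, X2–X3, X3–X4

A tree decomposition must satisfy three properties: every vertex lies in some bag; for every edge, both endpoints lie together in some bag; and for every vertex, the bags containing it form a connected subtree. Here edge (a,b) lies in no bag, so the decomposition is invalid.

No — edge (a,b) lies in no bag.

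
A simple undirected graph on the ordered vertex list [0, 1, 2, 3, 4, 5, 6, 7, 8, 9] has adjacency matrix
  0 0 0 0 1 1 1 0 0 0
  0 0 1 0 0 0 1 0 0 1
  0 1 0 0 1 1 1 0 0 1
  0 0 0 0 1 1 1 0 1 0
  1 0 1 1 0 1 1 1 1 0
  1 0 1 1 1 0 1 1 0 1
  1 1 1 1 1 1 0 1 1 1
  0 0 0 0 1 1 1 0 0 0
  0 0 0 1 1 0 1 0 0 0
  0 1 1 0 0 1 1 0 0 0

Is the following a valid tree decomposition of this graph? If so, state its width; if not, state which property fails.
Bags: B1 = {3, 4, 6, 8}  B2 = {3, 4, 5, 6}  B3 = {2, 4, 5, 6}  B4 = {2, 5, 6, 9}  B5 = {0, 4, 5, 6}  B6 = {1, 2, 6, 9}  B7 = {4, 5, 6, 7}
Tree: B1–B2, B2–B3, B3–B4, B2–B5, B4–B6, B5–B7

Yes; width 3.

Checking the three conditions: (i) the bags cover all of {0, 1, 2, 3, 4, 5, 6, 7, 8, 9}; (ii) for each edge, some bag contains both endpoints; (iii) the bags containing any fixed vertex form a subtree. All hold, so the decomposition is valid with width 4 − 1 = 3.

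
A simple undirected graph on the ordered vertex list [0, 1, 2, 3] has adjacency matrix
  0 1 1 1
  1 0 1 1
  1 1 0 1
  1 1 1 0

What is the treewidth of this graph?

3

A width-3 tree decomposition is:
Bags: B1 = {0, 1, 2, 3}
Tree: (single bag)
With just one bag of size 4, the width is 4 − 1 = 3, so tw(G) ≤ 3. On the other hand G contains the 4-clique {0, 1, 2, 3}. A clique must lie in a single bag of any decomposition, so no decomposition can have width below 3. Hence tw(G) = 3 exactly.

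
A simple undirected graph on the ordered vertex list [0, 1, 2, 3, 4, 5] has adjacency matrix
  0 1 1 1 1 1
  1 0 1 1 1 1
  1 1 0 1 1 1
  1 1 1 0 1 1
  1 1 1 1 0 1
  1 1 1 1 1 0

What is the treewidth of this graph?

5

A width-5 tree decomposition is:
Bags: B1 = {0, 1, 2, 3, 4, 5}
Tree: (single bag)
A single bag containing all 6 vertices is trivially a valid decomposition of width 5. On the other hand G contains the 6-clique {0, 1, 2, 3, 4, 5}. A clique must lie in a single bag of any decomposition, so no decomposition can have width below 5. The upper and lower bounds meet at 5, so that is the treewidth.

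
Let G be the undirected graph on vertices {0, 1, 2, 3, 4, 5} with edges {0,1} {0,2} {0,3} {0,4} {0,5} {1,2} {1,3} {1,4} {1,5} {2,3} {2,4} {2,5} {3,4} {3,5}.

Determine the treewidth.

4

A width-4 tree decomposition is:
Bags: B1 = {0, 1, 2, 3, 4}  B2 = {0, 1, 2, 3, 5}
Tree: B1–B2
Each bag holds 5 vertices, so the decomposition has width 4, which upper-bounds the treewidth. For the lower bound, the 5 vertices {0, 1, 2, 3, 4} are pairwise adjacent, and any tree decomposition puts a clique entirely inside one bag — forcing width ≥ 4. The upper and lower bounds meet at 4, so that is the treewidth.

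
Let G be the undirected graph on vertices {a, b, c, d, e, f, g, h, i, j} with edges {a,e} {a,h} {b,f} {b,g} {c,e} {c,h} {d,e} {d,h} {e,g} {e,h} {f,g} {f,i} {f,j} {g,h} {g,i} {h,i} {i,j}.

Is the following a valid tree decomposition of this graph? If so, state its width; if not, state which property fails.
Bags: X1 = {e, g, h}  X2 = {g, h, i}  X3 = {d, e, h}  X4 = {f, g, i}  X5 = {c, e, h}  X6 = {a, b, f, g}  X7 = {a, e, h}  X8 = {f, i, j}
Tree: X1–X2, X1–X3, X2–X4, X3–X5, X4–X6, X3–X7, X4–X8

No — bags containing vertex a are not connected in the tree.

A tree decomposition must satisfy three properties: every vertex lies in some bag; for every edge, both endpoints lie together in some bag; and for every vertex, the bags containing it form a connected subtree. Here bags containing vertex a are not connected in the tree, so the decomposition is invalid.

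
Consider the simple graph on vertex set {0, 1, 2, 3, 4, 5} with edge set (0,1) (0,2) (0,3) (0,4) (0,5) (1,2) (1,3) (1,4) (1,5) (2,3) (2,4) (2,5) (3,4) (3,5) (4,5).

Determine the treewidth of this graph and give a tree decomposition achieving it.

Treewidth 5.
One optimal decomposition is:
Bags: B1 = {0, 1, 2, 3, 4, 5}
Tree: (single bag)

With just one bag of size 6, the width is 6 − 1 = 5, so tw(G) ≤ 5. Conversely, {0, 1, 2, 3, 4, 5} is a clique of size 6, and the vertices of any clique must share a bag in every tree decomposition; so some bag has ≥ 6 vertices and tw(G) ≥ 5. Hence tw(G) = 5 exactly.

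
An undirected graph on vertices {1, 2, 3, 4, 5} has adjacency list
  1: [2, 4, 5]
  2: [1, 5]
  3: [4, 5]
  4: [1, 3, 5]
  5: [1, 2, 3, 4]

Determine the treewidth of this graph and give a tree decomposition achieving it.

Every bag has size at most 3, so the width is 3 − 1 = 2 and tw(G) ≤ 2. Conversely, {1, 2, 5} is a clique of size 3, and the vertices of any clique must share a bag in every tree decomposition; so some bag has ≥ 3 vertices and tw(G) ≥ 2. Combining the bounds, tw(G) = 2.

Treewidth 2.
One optimal decomposition is:
Bags: B1 = {3, 4, 5}  B2 = {1, 4, 5}  B3 = {1, 2, 5}
Tree: B1–B2, B2–B3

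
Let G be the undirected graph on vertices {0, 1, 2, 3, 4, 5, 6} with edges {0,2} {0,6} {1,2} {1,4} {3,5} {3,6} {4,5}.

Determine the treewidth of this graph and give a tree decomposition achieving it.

Treewidth 2.
Bags: B1 = {0, 2, 6}  B2 = {2, 3, 6}  B3 = {2, 3, 5}  B4 = {2, 4, 5}  B5 = {1, 2, 4}
Tree: B1–B2, B2–B3, B3–B4, B4–B5

The largest bag has 3 vertices, giving width 2; this decomposition certifies tw(G) ≤ 2. Since 2–0–6–3–5–4–1–2 is a cycle in G, G is not acyclic. Forests are exactly the graphs of treewidth ≤ 1, so tw(G) ≥ 2. Therefore the treewidth is 2.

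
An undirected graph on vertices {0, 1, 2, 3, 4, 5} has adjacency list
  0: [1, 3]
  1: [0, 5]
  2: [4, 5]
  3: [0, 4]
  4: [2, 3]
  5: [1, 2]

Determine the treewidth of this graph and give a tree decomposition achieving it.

Treewidth 2.
One optimal decomposition is:
Bags: B1 = {0, 1, 5}  B2 = {0, 2, 5}  B3 = {0, 2, 4}  B4 = {0, 3, 4}
Tree: B1–B2, B2–B3, B3–B4

Each bag holds 3 vertices, so the decomposition has width 2, which upper-bounds the treewidth. For the lower bound, G contains the cycle 0–1–5–2–4–3–0, so G is not a forest; only forests have treewidth ≤ 1, hence tw(G) ≥ 2. Hence tw(G) = 2 exactly.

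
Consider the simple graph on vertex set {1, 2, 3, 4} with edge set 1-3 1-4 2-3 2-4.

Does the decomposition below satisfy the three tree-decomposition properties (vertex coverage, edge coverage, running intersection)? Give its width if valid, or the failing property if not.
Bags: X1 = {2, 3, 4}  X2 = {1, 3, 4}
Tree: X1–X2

Every vertex of G appears in some bag (union = {1, 2, 3, 4}); every edge is covered by a bag; and for each vertex v the set of bags containing v is connected in the bag tree. The decomposition is therefore valid. The largest bag has 3 vertices, so the width is 2.

Yes; width 2.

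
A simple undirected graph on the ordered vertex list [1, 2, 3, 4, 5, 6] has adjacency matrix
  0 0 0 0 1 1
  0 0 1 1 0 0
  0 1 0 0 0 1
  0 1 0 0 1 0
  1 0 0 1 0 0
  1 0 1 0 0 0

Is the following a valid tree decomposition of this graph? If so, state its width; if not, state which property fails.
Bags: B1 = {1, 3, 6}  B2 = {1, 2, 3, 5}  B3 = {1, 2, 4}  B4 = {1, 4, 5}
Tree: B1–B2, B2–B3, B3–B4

No — bags containing vertex 5 are not connected in the tree.

A tree decomposition must satisfy three properties: every vertex lies in some bag; for every edge, both endpoints lie together in some bag; and for every vertex, the bags containing it form a connected subtree. Here bags containing vertex 5 are not connected in the tree, so the decomposition is invalid.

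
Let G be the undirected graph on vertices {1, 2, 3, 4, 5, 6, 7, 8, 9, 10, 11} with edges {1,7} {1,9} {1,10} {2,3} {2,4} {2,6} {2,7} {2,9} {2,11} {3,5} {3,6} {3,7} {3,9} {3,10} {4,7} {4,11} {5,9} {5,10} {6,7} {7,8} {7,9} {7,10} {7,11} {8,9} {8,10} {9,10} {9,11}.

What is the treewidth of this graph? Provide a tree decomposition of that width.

Treewidth 3.
One optimal decomposition is:
Bags: B1 = {3, 7, 9, 10}  B2 = {2, 3, 7, 9}  B3 = {1, 7, 9, 10}  B4 = {7, 8, 9, 10}  B5 = {2, 3, 6, 7}  B6 = {2, 7, 9, 11}  B7 = {3, 5, 9, 10}  B8 = {2, 4, 7, 11}
Tree: B1–B2, B1–B3, B1–B4, B2–B5, B2–B6, B1–B7, B6–B8

Every bag has size at most 4, so the width is 4 − 1 = 3 and tw(G) ≤ 3. On the other hand G contains the 4-clique {3, 5, 9, 10}. A clique must lie in a single bag of any decomposition, so no decomposition can have width below 3. Hence tw(G) = 3 exactly.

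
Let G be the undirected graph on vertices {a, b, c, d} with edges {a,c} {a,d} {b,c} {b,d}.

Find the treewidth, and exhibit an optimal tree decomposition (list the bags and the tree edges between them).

Treewidth 2.
One such decomposition:
Bags: B1 = {a, c, d}  B2 = {b, c, d}
Tree: B1–B2

Each bag holds 3 vertices, so the decomposition has width 2, which upper-bounds the treewidth. The edges c–a–d–b–c form a cycle, so G is not a tree and its treewidth is at least 2. Combining the bounds, tw(G) = 2.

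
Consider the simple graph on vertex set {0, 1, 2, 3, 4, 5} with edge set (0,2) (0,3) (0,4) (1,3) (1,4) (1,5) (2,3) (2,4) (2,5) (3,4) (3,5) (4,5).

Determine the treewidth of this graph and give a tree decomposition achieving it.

Each bag holds 4 vertices, so the decomposition has width 3, which upper-bounds the treewidth. On the other hand G contains the 4-clique {1, 3, 4, 5}. A clique must lie in a single bag of any decomposition, so no decomposition can have width below 3. The upper and lower bounds meet at 3, so that is the treewidth.

Treewidth 3.
One optimal decomposition is:
Bags: B1 = {2, 3, 4, 5}  B2 = {0, 2, 3, 4}  B3 = {1, 3, 4, 5}
Tree: B1–B2, B1–B3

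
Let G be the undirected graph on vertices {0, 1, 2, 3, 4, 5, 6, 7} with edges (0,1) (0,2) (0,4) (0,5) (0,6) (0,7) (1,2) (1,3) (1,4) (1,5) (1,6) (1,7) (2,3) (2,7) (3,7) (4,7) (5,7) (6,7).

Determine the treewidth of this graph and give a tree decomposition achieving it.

Each bag holds 4 vertices, so the decomposition has width 3, which upper-bounds the treewidth. For the lower bound, the 4 vertices {0, 1, 2, 7} are pairwise adjacent, and any tree decomposition puts a clique entirely inside one bag — forcing width ≥ 3. Hence tw(G) = 3 exactly.

Treewidth 3.
One such decomposition:
Bags: B1 = {0, 1, 5, 7}  B2 = {0, 1, 2, 7}  B3 = {0, 1, 6, 7}  B4 = {0, 1, 4, 7}  B5 = {1, 2, 3, 7}
Tree: B1–B2, B2–B3, B2–B4, B2–B5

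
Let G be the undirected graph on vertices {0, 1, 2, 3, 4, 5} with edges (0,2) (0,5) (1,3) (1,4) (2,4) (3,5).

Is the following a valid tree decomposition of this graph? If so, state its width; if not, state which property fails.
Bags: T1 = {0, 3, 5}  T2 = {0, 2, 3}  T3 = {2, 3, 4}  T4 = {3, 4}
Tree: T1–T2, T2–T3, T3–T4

No — vertex 1 appears in no bag.

A tree decomposition must satisfy three properties: every vertex lies in some bag; for every edge, both endpoints lie together in some bag; and for every vertex, the bags containing it form a connected subtree. Here vertex 1 appears in no bag, so the decomposition is invalid.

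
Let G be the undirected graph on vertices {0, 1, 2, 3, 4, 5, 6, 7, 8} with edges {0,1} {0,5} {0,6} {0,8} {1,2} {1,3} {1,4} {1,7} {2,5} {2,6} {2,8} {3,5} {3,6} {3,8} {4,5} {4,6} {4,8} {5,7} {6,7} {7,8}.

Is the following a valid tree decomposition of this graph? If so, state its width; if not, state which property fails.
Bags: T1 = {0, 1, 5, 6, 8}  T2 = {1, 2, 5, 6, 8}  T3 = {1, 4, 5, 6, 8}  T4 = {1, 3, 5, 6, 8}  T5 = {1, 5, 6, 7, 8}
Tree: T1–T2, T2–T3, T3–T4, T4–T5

Yes; width 4.

Vertex coverage: the bags together contain {0, 1, 2, 3, 4, 5, 6, 7, 8}, the full vertex set. Edge coverage: each edge of G has both endpoints in at least one bag. Running intersection: for every vertex, the bags containing it form a connected subtree. All three properties hold, so this is a valid tree decomposition of width max|bag| − 1 = 4, and hence tw(G) ≤ 4.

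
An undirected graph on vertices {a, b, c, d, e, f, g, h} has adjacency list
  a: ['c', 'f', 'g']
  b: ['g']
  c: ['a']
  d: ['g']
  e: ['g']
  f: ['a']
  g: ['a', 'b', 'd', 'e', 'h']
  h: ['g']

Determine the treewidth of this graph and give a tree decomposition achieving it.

Treewidth 1.
One such decomposition:
Bags: B1 = {a, g}  B2 = {a, c}  B3 = {b, g}  B4 = {a, f}  B5 = {d, g}  B6 = {e, g}  B7 = {g, h}
Tree: B1–B2, B1–B3, B2–B4, B1–B5, B5–B6, B6–B7

The largest bag has 2 vertices, giving width 1; this decomposition certifies tw(G) ≤ 1. G has an edge, so its treewidth is at least 1. Combining the bounds, tw(G) = 1.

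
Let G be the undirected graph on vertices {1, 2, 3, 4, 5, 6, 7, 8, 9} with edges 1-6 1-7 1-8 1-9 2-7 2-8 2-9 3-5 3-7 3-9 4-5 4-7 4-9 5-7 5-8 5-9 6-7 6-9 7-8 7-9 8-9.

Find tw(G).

A width-3 tree decomposition is:
Bags: B1 = {5, 7, 8, 9}  B2 = {3, 5, 7, 9}  B3 = {1, 7, 8, 9}  B4 = {2, 7, 8, 9}  B5 = {1, 6, 7, 9}  B6 = {4, 5, 7, 9}
Tree: B1–B2, B1–B3, B3–B4, B3–B5, B2–B6
Every bag has size at most 4, so the width is 4 − 1 = 3 and tw(G) ≤ 3. For the lower bound, the 4 vertices {1, 7, 8, 9} are pairwise adjacent, and any tree decomposition puts a clique entirely inside one bag — forcing width ≥ 3. The upper and lower bounds meet at 3, so that is the treewidth.

3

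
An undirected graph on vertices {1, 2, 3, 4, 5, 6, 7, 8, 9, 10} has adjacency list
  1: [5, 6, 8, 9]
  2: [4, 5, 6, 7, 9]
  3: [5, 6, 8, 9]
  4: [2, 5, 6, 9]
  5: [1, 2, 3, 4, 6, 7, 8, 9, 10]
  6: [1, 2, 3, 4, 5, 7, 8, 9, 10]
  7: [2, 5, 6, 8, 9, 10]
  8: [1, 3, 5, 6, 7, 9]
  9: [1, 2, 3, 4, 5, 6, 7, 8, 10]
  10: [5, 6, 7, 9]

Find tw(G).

A width-4 tree decomposition is:
Bags: B1 = {2, 4, 5, 6, 9}  B2 = {2, 5, 6, 7, 9}  B3 = {5, 6, 7, 9, 10}  B4 = {5, 6, 7, 8, 9}  B5 = {3, 5, 6, 8, 9}  B6 = {1, 5, 6, 8, 9}
Tree: B1–B2, B2–B3, B3–B4, B4–B5, B4–B6
The largest bag has 5 vertices, giving width 4; this decomposition certifies tw(G) ≤ 4. For the lower bound, the 5 vertices {1, 5, 6, 8, 9} are pairwise adjacent, and any tree decomposition puts a clique entirely inside one bag — forcing width ≥ 4. Therefore the treewidth is 4.

4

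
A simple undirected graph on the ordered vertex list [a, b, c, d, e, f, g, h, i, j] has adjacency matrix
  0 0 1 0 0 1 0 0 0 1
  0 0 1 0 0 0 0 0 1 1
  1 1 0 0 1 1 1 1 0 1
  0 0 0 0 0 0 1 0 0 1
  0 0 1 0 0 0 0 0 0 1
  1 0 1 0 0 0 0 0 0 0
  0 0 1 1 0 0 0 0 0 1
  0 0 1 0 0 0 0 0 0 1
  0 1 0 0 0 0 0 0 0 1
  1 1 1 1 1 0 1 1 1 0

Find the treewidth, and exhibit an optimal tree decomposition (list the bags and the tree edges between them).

Treewidth 2.
One such decomposition:
Bags: B1 = {c, e, j}  B2 = {c, g, j}  B3 = {a, c, j}  B4 = {d, g, j}  B5 = {a, c, f}  B6 = {b, c, j}  B7 = {c, h, j}  B8 = {b, i, j}
Tree: B1–B2, B1–B3, B2–B4, B3–B5, B3–B6, B3–B7, B6–B8

Every bag has size at most 3, so the width is 3 − 1 = 2 and tw(G) ≤ 2. On the other hand G contains the 3-clique {d, g, j}. A clique must lie in a single bag of any decomposition, so no decomposition can have width below 2. The upper and lower bounds meet at 2, so that is the treewidth.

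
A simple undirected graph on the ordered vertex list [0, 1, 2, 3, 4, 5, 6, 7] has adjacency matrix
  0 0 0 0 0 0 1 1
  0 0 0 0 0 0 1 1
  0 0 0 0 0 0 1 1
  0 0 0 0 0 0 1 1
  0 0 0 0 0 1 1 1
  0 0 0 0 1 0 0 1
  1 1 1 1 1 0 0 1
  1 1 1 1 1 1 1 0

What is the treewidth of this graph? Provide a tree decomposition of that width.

Treewidth 2.
One optimal decomposition is:
Bags: B1 = {4, 6, 7}  B2 = {0, 6, 7}  B3 = {2, 6, 7}  B4 = {1, 6, 7}  B5 = {4, 5, 7}  B6 = {3, 6, 7}
Tree: B1–B2, B1–B3, B2–B4, B1–B5, B3–B6

Each bag holds 3 vertices, so the decomposition has width 2, which upper-bounds the treewidth. Conversely, {4, 5, 7} is a clique of size 3, and the vertices of any clique must share a bag in every tree decomposition; so some bag has ≥ 3 vertices and tw(G) ≥ 2. Hence tw(G) = 2 exactly.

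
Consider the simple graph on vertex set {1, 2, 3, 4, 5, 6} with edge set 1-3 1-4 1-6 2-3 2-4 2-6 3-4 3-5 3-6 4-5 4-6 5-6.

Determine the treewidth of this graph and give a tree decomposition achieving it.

Treewidth 3.
One such decomposition:
Bags: B1 = {1, 3, 4, 6}  B2 = {2, 3, 4, 6}  B3 = {3, 4, 5, 6}
Tree: B1–B2, B1–B3

The largest bag has 4 vertices, giving width 3; this decomposition certifies tw(G) ≤ 3. On the other hand G contains the 4-clique {1, 3, 4, 6}. A clique must lie in a single bag of any decomposition, so no decomposition can have width below 3. Combining the bounds, tw(G) = 3.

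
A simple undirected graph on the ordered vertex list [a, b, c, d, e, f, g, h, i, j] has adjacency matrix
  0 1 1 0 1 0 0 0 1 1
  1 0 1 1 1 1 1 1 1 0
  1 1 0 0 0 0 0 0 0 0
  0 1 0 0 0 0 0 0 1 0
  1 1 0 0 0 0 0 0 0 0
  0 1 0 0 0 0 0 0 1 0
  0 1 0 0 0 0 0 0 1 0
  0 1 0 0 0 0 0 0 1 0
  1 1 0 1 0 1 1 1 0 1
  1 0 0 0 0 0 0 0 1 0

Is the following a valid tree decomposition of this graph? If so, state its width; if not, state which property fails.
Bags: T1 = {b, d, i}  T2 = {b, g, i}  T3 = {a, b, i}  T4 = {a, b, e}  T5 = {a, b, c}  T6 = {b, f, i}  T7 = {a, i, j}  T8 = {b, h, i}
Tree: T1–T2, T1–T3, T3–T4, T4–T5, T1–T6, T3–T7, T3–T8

Yes; width 2.

Vertex coverage: the bags together contain {a, b, c, d, e, f, g, h, i, j}, the full vertex set. Edge coverage: each edge of G has both endpoints in at least one bag. Running intersection: for every vertex, the bags containing it form a connected subtree. All three properties hold, so this is a valid tree decomposition of width max|bag| − 1 = 2, and hence tw(G) ≤ 2.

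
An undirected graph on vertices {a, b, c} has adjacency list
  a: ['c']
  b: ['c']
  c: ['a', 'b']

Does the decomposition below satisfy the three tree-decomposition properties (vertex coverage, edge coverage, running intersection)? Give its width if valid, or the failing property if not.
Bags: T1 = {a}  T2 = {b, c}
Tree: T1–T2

No — edge (c,a) lies in no bag.

A tree decomposition must satisfy three properties: every vertex lies in some bag; for every edge, both endpoints lie together in some bag; and for every vertex, the bags containing it form a connected subtree. Here edge (c,a) lies in no bag, so the decomposition is invalid.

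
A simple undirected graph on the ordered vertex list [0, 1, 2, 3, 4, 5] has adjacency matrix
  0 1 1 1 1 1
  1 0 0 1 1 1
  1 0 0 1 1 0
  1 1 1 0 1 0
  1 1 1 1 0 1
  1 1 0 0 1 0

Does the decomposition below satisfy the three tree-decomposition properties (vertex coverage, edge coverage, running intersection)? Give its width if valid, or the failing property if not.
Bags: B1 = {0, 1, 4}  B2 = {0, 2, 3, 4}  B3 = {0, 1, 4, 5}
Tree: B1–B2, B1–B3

A tree decomposition must satisfy three properties: every vertex lies in some bag; for every edge, both endpoints lie together in some bag; and for every vertex, the bags containing it form a connected subtree. Here edge (3,1) lies in no bag, so the decomposition is invalid.

No — edge (3,1) lies in no bag.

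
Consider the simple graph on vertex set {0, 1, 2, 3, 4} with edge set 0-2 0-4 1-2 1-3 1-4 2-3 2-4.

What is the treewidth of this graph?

2

A width-2 tree decomposition is:
Bags: B1 = {1, 2, 3}  B2 = {1, 2, 4}  B3 = {0, 2, 4}
Tree: B1–B2, B2–B3
Each bag holds 3 vertices, so the decomposition has width 2, which upper-bounds the treewidth. Conversely, {0, 2, 4} is a clique of size 3, and the vertices of any clique must share a bag in every tree decomposition; so some bag has ≥ 3 vertices and tw(G) ≥ 2. Combining the bounds, tw(G) = 2.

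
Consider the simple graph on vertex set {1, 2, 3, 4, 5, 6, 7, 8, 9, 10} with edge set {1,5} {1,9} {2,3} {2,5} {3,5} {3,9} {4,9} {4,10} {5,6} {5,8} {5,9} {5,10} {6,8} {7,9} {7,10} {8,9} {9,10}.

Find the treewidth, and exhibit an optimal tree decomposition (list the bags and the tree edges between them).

Treewidth 2.
Bags: B1 = {5, 9, 10}  B2 = {5, 8, 9}  B3 = {4, 9, 10}  B4 = {7, 9, 10}  B5 = {5, 6, 8}  B6 = {3, 5, 9}  B7 = {2, 3, 5}  B8 = {1, 5, 9}
Tree: B1–B2, B1–B3, B1–B4, B2–B5, B1–B6, B6–B7, B6–B8

Every bag has size at most 3, so the width is 3 − 1 = 2 and tw(G) ≤ 2. Conversely, {4, 9, 10} is a clique of size 3, and the vertices of any clique must share a bag in every tree decomposition; so some bag has ≥ 3 vertices and tw(G) ≥ 2. The upper and lower bounds meet at 2, so that is the treewidth.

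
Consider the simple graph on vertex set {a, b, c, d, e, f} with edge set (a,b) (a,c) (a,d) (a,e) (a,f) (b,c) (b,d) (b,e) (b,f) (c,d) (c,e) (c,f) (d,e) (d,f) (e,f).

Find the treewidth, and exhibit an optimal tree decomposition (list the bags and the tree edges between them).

Treewidth 5.
One such decomposition:
Bags: B1 = {a, b, c, d, e, f}
Tree: (single bag)

With just one bag of size 6, the width is 6 − 1 = 5, so tw(G) ≤ 5. On the other hand G contains the 6-clique {a, b, c, d, e, f}. A clique must lie in a single bag of any decomposition, so no decomposition can have width below 5. Combining the bounds, tw(G) = 5.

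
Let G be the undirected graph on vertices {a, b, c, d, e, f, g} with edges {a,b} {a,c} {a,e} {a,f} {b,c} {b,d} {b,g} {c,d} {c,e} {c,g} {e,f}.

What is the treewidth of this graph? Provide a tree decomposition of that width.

The largest bag has 3 vertices, giving width 2; this decomposition certifies tw(G) ≤ 2. Conversely, {a, c, e} is a clique of size 3, and the vertices of any clique must share a bag in every tree decomposition; so some bag has ≥ 3 vertices and tw(G) ≥ 2. The upper and lower bounds meet at 2, so that is the treewidth.

Treewidth 2.
One optimal decomposition is:
Bags: B1 = {a, c, e}  B2 = {a, e, f}  B3 = {a, b, c}  B4 = {b, c, d}  B5 = {b, c, g}
Tree: B1–B2, B1–B3, B3–B4, B4–B5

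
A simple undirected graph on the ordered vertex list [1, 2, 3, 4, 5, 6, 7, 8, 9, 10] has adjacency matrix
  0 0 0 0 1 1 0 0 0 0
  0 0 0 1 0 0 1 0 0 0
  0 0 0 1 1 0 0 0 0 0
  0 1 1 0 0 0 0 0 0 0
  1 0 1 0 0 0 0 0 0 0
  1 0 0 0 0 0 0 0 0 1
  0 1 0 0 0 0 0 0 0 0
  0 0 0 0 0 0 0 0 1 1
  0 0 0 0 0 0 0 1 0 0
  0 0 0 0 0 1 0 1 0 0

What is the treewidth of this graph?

1

A width-1 tree decomposition is:
Bags: B1 = {8, 9}  B2 = {8, 10}  B3 = {6, 10}  B4 = {1, 6}  B5 = {1, 5}  B6 = {3, 5}  B7 = {3, 4}  B8 = {2, 4}  B9 = {2, 7}
Tree: B1–B2, B2–B3, B3–B4, B4–B5, B5–B6, B6–B7, B7–B8, B8–B9
Each bag holds 2 vertices, so the decomposition has width 1, which upper-bounds the treewidth. Since G has at least one edge (e.g. 9–8), it is not an edgeless graph, so tw(G) ≥ 1. Hence tw(G) = 1 exactly.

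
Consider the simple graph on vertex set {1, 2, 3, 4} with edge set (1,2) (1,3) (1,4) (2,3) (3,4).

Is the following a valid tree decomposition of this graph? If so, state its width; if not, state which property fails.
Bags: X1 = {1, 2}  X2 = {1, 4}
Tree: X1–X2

A tree decomposition must satisfy three properties: every vertex lies in some bag; for every edge, both endpoints lie together in some bag; and for every vertex, the bags containing it form a connected subtree. Here vertex 3 appears in no bag, so the decomposition is invalid.

No — vertex 3 appears in no bag.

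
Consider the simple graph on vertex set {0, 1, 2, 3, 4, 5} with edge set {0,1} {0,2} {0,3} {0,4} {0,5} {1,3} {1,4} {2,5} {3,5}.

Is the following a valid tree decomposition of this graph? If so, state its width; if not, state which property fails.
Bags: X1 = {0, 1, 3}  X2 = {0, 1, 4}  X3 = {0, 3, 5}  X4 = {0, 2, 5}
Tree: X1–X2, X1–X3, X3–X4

Checking the three conditions: (i) the bags cover all of {0, 1, 2, 3, 4, 5}; (ii) for each edge, some bag contains both endpoints; (iii) the bags containing any fixed vertex form a subtree. All hold, so the decomposition is valid with width 3 − 1 = 2.

Yes; width 2.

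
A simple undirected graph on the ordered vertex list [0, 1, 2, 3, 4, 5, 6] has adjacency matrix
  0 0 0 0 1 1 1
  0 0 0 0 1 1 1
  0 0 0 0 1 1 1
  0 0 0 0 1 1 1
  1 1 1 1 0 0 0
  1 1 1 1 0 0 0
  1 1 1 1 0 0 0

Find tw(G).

A width-3 tree decomposition is:
Bags: B1 = {3, 4, 5, 6}  B2 = {1, 4, 5, 6}  B3 = {0, 4, 5, 6}  B4 = {2, 4, 5, 6}
Tree: B1–B2, B2–B3, B3–B4
The largest bag has 4 vertices, giving width 3; this decomposition certifies tw(G) ≤ 3. For the lower bound: the 4 vertex sets {3,4}, {1,5}, {6}, {0} are disjoint, each induces a connected subgraph, and every pair is joined by at least one edge of G. Contracting each set to a single vertex therefore yields K_{4} as a minor, and since treewidth is minor-monotone, tw(G) ≥ tw(K_{4}) = 3. Hence tw(G) = 3 exactly.

3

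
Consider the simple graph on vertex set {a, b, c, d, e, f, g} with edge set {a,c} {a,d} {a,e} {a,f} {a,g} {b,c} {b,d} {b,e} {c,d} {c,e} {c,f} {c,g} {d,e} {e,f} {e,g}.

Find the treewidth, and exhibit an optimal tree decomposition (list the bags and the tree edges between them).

Treewidth 3.
One optimal decomposition is:
Bags: B1 = {b, c, d, e}  B2 = {a, c, d, e}  B3 = {a, c, e, g}  B4 = {a, c, e, f}
Tree: B1–B2, B2–B3, B3–B4

Each bag holds 4 vertices, so the decomposition has width 3, which upper-bounds the treewidth. For the lower bound, the 4 vertices {a, c, d, e} are pairwise adjacent, and any tree decomposition puts a clique entirely inside one bag — forcing width ≥ 3. Therefore the treewidth is 3.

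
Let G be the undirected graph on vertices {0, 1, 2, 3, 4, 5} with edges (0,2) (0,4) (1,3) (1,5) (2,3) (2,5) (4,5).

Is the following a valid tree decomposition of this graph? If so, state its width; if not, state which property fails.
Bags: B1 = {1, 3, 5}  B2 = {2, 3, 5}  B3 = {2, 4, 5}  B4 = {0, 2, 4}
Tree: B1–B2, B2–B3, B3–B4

Checking the three conditions: (i) the bags cover all of {0, 1, 2, 3, 4, 5}; (ii) for each edge, some bag contains both endpoints; (iii) the bags containing any fixed vertex form a subtree. All hold, so the decomposition is valid with width 3 − 1 = 2.

Yes; width 2.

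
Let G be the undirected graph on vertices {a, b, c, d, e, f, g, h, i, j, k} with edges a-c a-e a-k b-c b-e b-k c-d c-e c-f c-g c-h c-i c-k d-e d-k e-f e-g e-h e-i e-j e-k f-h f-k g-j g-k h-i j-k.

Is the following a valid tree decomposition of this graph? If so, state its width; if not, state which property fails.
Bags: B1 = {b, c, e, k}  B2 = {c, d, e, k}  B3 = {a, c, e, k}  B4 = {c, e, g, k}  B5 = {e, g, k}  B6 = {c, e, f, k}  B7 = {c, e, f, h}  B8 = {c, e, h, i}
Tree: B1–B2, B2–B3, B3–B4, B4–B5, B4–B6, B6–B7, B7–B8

No — vertex j appears in no bag.

A tree decomposition must satisfy three properties: every vertex lies in some bag; for every edge, both endpoints lie together in some bag; and for every vertex, the bags containing it form a connected subtree. Here vertex j appears in no bag, so the decomposition is invalid.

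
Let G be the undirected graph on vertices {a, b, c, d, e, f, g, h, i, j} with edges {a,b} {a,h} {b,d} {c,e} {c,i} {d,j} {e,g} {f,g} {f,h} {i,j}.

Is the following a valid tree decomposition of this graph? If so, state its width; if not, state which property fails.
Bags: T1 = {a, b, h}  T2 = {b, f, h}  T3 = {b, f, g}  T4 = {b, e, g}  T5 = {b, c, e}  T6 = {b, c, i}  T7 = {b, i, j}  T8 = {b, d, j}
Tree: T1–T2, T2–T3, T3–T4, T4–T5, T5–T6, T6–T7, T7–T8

Yes; width 2.

Checking the three conditions: (i) the bags cover all of {a, b, c, d, e, f, g, h, i, j}; (ii) for each edge, some bag contains both endpoints; (iii) the bags containing any fixed vertex form a subtree. All hold, so the decomposition is valid with width 3 − 1 = 2.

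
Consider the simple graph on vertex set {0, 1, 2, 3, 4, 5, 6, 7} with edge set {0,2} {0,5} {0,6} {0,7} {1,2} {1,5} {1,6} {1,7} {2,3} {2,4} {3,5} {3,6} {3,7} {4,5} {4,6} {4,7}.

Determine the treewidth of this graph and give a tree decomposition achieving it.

Treewidth 4.
One optimal decomposition is:
Bags: B1 = {0, 1, 2, 3, 4}  B2 = {0, 1, 3, 4, 5}  B3 = {0, 1, 3, 4, 6}  B4 = {0, 1, 3, 4, 7}
Tree: B1–B2, B2–B3, B3–B4

The largest bag has 5 vertices, giving width 4; this decomposition certifies tw(G) ≤ 4. For the lower bound: the 5 vertex sets {2,3}, {4,5}, {0,6}, {1}, {7} are disjoint, each induces a connected subgraph, and every pair is joined by at least one edge of G. Contracting each set to a single vertex therefore yields K_{5} as a minor, and since treewidth is minor-monotone, tw(G) ≥ tw(K_{5}) = 4. The upper and lower bounds meet at 4, so that is the treewidth.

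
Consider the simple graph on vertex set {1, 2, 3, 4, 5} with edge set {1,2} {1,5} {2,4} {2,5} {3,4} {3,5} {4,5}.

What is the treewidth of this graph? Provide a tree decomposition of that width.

Treewidth 2.
Bags: B1 = {2, 4, 5}  B2 = {3, 4, 5}  B3 = {1, 2, 5}
Tree: B1–B2, B1–B3

Each bag holds 3 vertices, so the decomposition has width 2, which upper-bounds the treewidth. For the lower bound, the 3 vertices {1, 2, 5} are pairwise adjacent, and any tree decomposition puts a clique entirely inside one bag — forcing width ≥ 2. Combining the bounds, tw(G) = 2.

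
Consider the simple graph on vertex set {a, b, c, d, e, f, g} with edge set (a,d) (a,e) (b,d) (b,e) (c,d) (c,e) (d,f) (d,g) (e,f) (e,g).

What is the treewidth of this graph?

A width-2 tree decomposition is:
Bags: B1 = {a, d, e}  B2 = {d, e, g}  B3 = {d, e, f}  B4 = {b, d, e}  B5 = {c, d, e}
Tree: B1–B2, B2–B3, B3–B4, B4–B5
The largest bag has 3 vertices, giving width 2; this decomposition certifies tw(G) ≤ 2. Since e–a–d–g–e is a cycle in G, G is not acyclic. Forests are exactly the graphs of treewidth ≤ 1, so tw(G) ≥ 2. Combining the bounds, tw(G) = 2.

2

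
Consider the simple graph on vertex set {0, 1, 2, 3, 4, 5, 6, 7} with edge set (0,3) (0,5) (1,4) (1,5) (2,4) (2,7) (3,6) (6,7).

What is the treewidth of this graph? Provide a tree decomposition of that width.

Treewidth 2.
One such decomposition:
Bags: B1 = {0, 3, 5}  B2 = {1, 3, 5}  B3 = {1, 3, 4}  B4 = {2, 3, 4}  B5 = {2, 3, 7}  B6 = {3, 6, 7}
Tree: B1–B2, B2–B3, B3–B4, B4–B5, B5–B6

Every bag has size at most 3, so the width is 3 − 1 = 2 and tw(G) ≤ 2. Since 3–0–5–1–4–2–7–6–3 is a cycle in G, G is not acyclic. Forests are exactly the graphs of treewidth ≤ 1, so tw(G) ≥ 2. Combining the bounds, tw(G) = 2.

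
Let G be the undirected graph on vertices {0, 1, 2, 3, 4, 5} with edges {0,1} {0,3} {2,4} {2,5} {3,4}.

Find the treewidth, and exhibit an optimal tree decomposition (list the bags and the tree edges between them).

Treewidth 1.
One such decomposition:
Bags: B1 = {2, 5}  B2 = {2, 4}  B3 = {3, 4}  B4 = {0, 3}  B5 = {0, 1}
Tree: B1–B2, B2–B3, B3–B4, B4–B5

The largest bag has 2 vertices, giving width 1; this decomposition certifies tw(G) ≤ 1. G has an edge, so its treewidth is at least 1. Combining the bounds, tw(G) = 1.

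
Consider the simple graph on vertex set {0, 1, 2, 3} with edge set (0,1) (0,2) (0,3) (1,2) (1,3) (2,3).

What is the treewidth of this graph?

A width-3 tree decomposition is:
Bags: B1 = {0, 1, 2, 3}
Tree: (single bag)
With just one bag of size 4, the width is 4 − 1 = 3, so tw(G) ≤ 3. On the other hand G contains the 4-clique {0, 1, 2, 3}. A clique must lie in a single bag of any decomposition, so no decomposition can have width below 3. Combining the bounds, tw(G) = 3.

3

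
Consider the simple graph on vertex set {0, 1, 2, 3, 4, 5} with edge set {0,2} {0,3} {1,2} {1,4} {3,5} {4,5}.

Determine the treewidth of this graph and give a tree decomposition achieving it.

Every bag has size at most 3, so the width is 3 − 1 = 2 and tw(G) ≤ 2. The edges 5–4–1–2–0–3–5 form a cycle, so G is not a tree and its treewidth is at least 2. Hence tw(G) = 2 exactly.

Treewidth 2.
One such decomposition:
Bags: B1 = {1, 4, 5}  B2 = {1, 2, 5}  B3 = {0, 2, 5}  B4 = {0, 3, 5}
Tree: B1–B2, B2–B3, B3–B4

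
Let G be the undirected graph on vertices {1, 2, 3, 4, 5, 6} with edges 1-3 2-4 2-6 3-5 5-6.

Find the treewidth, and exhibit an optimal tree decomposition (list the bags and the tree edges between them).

The largest bag has 2 vertices, giving width 1; this decomposition certifies tw(G) ≤ 1. Any graph with an edge has treewidth ≥ 1, and G has the edge 4–2. Therefore the treewidth is 1.

Treewidth 1.
One such decomposition:
Bags: B1 = {2, 4}  B2 = {2, 6}  B3 = {5, 6}  B4 = {3, 5}  B5 = {1, 3}
Tree: B1–B2, B2–B3, B3–B4, B4–B5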